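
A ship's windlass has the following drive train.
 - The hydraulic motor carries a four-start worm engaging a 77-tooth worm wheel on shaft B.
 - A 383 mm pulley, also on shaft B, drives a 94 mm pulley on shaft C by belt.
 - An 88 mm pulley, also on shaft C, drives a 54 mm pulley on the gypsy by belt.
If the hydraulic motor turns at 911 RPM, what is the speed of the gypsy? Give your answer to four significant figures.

the hydraulic motor → shaft B (worm, 77/4): 911 ÷ 19.25 = 47.325 RPM
shaft B → shaft C (belt, 94/383): 47.325 ÷ 0.24543 = 192.82 RPM
shaft C → the gypsy (belt, 54/88): 192.82 ÷ 0.61364 = 314.23 RPM

314.2 RPM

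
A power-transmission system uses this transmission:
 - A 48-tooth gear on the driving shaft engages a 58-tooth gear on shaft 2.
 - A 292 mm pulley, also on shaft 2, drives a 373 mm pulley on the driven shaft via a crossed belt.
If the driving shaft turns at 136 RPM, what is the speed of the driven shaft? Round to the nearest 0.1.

88.1 RPM

gear mesh 58/48 = 1.2083 → 136/1.2083 = 112.55 RPM
belt 373/292 = 1.2774 → 112.55/1.2774 = 88.11 RPM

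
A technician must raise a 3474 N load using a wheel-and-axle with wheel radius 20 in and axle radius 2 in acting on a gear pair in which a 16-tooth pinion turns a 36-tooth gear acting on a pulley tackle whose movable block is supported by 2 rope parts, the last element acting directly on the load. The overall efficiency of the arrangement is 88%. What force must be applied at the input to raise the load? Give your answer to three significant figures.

87.7 N

Wheel-and-axle MA = R/r = 20/2 = 10.
Gear pair MA = 36/16 = 2.25.
Block-and-tackle MA = number of supporting rope parts = 2.
Combined ideal MA = 10 × 2.25 × 2 = 45.
Actual MA = 45 × 0.88 = 39.6.
Effort = load / actual MA = 3474 / 39.6 = 87.727 N.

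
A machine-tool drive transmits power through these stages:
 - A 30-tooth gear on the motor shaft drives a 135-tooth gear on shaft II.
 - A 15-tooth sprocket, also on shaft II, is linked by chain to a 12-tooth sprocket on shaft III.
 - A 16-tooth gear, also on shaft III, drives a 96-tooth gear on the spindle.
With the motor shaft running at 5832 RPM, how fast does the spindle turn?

Gear mesh: ratio = 135/30 = 4.5, so shaft II turns at 5832 / 4.5 = 1296 RPM.
Chain: ratio = 12/15 = 0.8, so shaft III turns at 1296 / 0.8 = 1620 RPM.
Gear mesh: ratio = 96/16 = 6, so the spindle turns at 1620 / 6 = 270 RPM.

270 RPM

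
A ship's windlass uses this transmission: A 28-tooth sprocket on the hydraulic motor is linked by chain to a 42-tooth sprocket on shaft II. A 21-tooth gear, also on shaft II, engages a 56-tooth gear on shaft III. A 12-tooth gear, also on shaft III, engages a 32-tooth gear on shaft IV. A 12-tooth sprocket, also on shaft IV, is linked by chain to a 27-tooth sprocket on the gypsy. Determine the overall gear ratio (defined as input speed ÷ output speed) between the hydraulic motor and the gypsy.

Each stage contributes driven/driver: chain 42/28 = 1.5, gear mesh 56/21 = 2.6667, gear mesh 32/12 = 2.6667, chain 27/12 = 2.25.
Overall: 1.5 × 2.6667 × 2.6667 × 2.25 = 24.

24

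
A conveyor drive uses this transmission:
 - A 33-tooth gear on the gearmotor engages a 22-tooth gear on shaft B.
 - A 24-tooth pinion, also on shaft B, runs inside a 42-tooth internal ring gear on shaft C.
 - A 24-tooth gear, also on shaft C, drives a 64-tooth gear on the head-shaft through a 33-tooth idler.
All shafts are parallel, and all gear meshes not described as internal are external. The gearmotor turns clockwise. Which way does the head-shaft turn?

the gearmotor → shaft B: external mesh, 1 reversal → CCW.
shaft B → shaft C: internal mesh, same direction → CCW.
shaft C → the head-shaft: driver → idler → driven is 2 external meshes, 2 reversals → CCW.
3 reversals in total — an odd number — so the head-shaft turns opposite to the gearmotor.

anticlockwise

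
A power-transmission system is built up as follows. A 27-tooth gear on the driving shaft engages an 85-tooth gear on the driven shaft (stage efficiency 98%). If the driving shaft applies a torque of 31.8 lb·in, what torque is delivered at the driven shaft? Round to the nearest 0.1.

98.1 lb·in

After the gear mesh (85/27): 31.8 × 3.1481 × 0.98 = 98.109 lb·in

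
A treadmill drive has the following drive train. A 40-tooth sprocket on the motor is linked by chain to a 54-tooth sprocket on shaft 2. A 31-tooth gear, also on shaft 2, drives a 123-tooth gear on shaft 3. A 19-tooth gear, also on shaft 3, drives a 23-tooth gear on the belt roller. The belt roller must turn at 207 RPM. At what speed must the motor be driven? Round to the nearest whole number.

1342 RPM

Overall ratio R = 1.35 × 3.9677 × 1.2105 = 6.4841.
Required input speed = output speed × R = 207 × 6.4841 = 1342.2 RPM.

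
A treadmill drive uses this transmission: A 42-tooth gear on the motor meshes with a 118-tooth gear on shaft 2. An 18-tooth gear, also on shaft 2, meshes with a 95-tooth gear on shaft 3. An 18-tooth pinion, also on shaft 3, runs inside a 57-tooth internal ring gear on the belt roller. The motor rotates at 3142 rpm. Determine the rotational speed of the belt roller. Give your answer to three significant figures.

Gear mesh: ratio = 118/42 = 2.8095, so shaft 2 turns at 3142 / 2.8095 = 1118.3 rpm.
Gear mesh: ratio = 95/18 = 5.2778, so shaft 3 turns at 1118.3 / 5.2778 = 211.9 rpm.
Internal gear: ratio = 57/18 = 3.1667, so the belt roller turns at 211.9 / 3.1667 = 66.914 rpm.

66.9 rpm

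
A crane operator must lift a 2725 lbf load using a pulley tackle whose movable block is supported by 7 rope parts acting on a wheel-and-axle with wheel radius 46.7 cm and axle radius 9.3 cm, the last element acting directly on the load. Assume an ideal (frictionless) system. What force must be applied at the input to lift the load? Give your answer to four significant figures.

77.52 lbf

Block-and-tackle MA = number of supporting rope parts = 7.
Wheel-and-axle MA = R/r = 46.7/9.3 = 5.0215.
Combined ideal MA = 7 × 5.0215 = 35.151.
Effort = load / MA = 2725 / 35.151 = 77.524 lbf.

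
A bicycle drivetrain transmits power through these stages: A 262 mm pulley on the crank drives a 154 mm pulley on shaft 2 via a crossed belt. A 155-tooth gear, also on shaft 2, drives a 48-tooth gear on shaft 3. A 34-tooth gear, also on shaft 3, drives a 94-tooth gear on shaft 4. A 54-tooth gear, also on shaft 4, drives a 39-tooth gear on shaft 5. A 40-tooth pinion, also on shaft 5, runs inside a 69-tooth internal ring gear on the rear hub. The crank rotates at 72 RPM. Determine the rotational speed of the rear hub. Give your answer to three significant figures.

115 RPM

the crank → shaft 2 (belt, 154/262): 72 ÷ 0.58779 = 122.49 RPM
shaft 2 → shaft 3 (gear mesh, 48/155): 122.49 ÷ 0.30968 = 395.55 RPM
shaft 3 → shaft 4 (gear mesh, 94/34): 395.55 ÷ 2.7647 = 143.07 RPM
shaft 4 → shaft 5 (gear mesh, 39/54): 143.07 ÷ 0.72222 = 198.1 RPM
shaft 5 → the rear hub (internal gear, 69/40): 198.1 ÷ 1.725 = 114.84 RPM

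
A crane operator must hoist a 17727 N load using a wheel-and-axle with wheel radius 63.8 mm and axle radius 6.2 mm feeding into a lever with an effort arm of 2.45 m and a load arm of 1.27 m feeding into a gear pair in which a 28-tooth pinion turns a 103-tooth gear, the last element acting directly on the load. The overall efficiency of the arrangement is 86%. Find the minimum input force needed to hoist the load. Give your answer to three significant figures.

Wheel-and-axle MA = R/r = 63.8/6.2 = 10.29.
Lever MA = effort arm / load arm = 2.45/1.27 = 1.9291.
Gear pair MA = 103/28 = 3.6786.
Combined ideal MA = 10.29 × 1.9291 × 3.6786 = 73.025.
Actual MA = 73.025 × 0.86 = 62.801.
Effort = load / actual MA = 17727 / 62.801 = 282.27 N.

282 N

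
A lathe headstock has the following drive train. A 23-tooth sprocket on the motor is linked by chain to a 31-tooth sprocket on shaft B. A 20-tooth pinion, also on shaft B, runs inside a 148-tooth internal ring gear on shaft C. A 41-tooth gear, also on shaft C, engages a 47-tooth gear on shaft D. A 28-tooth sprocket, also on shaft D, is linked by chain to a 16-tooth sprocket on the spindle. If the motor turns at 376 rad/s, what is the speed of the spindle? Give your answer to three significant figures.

the motor → shaft B (chain, 31/23): 376 ÷ 1.3478 = 278.97 rad/s
shaft B → shaft C (internal gear, 148/20): 278.97 ÷ 7.4 = 37.698 rad/s
shaft C → shaft D (gear mesh, 47/41): 37.698 ÷ 1.1463 = 32.886 rad/s
shaft D → the spindle (chain, 16/28): 32.886 ÷ 0.57143 = 57.55 rad/s

57.6 rad/s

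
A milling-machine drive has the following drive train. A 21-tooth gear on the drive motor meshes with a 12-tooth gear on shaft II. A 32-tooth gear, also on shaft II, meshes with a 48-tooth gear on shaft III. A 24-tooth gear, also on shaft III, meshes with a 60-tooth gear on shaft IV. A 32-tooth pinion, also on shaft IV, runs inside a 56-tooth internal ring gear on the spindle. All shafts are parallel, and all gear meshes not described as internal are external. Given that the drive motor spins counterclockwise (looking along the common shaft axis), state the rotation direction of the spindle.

clockwise

the drive motor → shaft II: external mesh, 1 reversal → CW.
shaft II → shaft III: external mesh, 1 reversal → CCW.
shaft III → shaft IV: external mesh, 1 reversal → CW.
shaft IV → the spindle: internal mesh, same direction → CW.
3 reversals in total — an odd number — so the spindle turns opposite to the drive motor.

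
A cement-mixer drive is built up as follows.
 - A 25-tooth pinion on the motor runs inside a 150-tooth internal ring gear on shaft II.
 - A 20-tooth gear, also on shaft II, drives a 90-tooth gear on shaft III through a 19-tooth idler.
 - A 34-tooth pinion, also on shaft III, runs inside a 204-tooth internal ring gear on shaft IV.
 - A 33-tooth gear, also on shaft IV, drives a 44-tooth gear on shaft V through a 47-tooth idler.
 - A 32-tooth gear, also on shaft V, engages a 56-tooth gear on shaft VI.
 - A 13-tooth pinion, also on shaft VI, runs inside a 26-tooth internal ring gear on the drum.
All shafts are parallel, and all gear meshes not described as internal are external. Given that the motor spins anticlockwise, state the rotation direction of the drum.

the motor → shaft II: internal mesh, same direction → CCW.
shaft II → shaft III: driver → idler → driven is 2 external meshes, 2 reversals → CCW.
shaft III → shaft IV: internal mesh, same direction → CCW.
shaft IV → shaft V: driver → idler → driven is 2 external meshes, 2 reversals → CCW.
shaft V → shaft VI: external mesh, 1 reversal → CW.
shaft VI → the drum: internal mesh, same direction → CW.
5 reversals in total — an odd number — so the drum turns opposite to the motor.

clockwise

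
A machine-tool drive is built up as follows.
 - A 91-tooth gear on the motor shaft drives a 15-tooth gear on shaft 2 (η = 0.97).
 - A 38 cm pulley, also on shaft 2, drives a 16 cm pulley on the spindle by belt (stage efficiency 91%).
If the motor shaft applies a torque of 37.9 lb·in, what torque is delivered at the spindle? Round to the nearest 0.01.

gear mesh 15/91 = 0.16484 → τ = 37.9·0.16484·0.97 = 6.0598 lb·in
belt 16/38 = 0.42105 → τ = 6.0598·0.42105·0.91 = 2.3219 lb·in

2.32 lb·in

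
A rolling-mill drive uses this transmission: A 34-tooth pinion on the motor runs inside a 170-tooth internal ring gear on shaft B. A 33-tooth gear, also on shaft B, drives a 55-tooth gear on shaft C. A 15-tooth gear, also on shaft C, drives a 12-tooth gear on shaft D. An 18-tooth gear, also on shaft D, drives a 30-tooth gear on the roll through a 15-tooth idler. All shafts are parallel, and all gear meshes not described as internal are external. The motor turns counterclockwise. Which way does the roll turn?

the motor → shaft B: internal mesh, same direction → CCW.
shaft B → shaft C: external mesh, 1 reversal → CW.
shaft C → shaft D: external mesh, 1 reversal → CCW.
shaft D → the roll: driver → idler → driven is 2 external meshes, 2 reversals → CCW.
4 reversals in total — an even number — so the roll turns the same way as the motor.

counterclockwise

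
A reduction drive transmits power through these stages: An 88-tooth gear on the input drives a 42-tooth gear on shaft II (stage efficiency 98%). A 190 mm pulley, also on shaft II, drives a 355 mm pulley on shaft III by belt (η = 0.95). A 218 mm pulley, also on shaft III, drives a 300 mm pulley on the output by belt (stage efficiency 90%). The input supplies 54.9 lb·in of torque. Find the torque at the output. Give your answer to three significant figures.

56.5 lb·in

After the gear mesh (42/88): 54.9 × 0.47727 × 0.98 = 25.678 lb·in
After the belt (355/190): 25.678 × 1.8684 × 0.95 = 45.579 lb·in
After the belt (300/218): 45.579 × 1.3761 × 0.90 = 56.451 lb·in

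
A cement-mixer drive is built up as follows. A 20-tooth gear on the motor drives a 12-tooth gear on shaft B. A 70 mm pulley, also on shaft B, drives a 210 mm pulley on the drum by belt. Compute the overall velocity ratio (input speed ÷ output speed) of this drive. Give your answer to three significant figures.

Each stage contributes driven/driver: gear mesh 12/20 = 0.6, belt 210/70 = 3.
Overall: 0.6 × 3 = 1.8.

1.80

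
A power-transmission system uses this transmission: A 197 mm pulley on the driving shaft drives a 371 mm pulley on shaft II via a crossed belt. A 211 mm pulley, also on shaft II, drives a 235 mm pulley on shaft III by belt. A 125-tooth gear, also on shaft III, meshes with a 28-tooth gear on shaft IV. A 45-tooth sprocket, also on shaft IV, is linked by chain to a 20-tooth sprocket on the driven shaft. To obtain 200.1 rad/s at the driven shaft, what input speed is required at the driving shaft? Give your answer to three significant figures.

Overall ratio R = 1.8832 × 1.1137 × 0.224 × 0.44444 = 0.20881.
Required input speed = output speed × R = 200.1 × 0.20881 = 41.784 rad/s.

41.8 rad/s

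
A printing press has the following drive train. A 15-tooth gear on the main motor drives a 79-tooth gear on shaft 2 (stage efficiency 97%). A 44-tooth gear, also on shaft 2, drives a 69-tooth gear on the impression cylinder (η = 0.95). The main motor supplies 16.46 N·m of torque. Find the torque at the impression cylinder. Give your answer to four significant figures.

125.3 N·m

gear mesh 79/15 = 5.2667 → τ = 16.46·5.2667·0.97 = 84.089 N·m
gear mesh 69/44 = 1.5682 → τ = 84.089·1.5682·0.95 = 125.27 N·m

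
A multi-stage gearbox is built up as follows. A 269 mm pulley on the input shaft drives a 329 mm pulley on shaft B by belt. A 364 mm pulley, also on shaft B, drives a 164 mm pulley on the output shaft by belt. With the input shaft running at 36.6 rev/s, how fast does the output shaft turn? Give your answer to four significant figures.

66.42 rev/s

the input shaft → shaft B (belt, 329/269): 36.6 ÷ 1.223 = 29.925 rev/s
shaft B → the output shaft (belt, 164/364): 29.925 ÷ 0.45055 = 66.419 rev/s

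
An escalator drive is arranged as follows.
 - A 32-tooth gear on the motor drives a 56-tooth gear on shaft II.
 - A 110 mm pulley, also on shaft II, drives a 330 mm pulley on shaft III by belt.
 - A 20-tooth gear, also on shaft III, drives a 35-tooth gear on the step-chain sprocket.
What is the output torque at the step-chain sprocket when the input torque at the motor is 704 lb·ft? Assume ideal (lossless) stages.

gear mesh 56/32 = 1.75 → τ = 704·1.75 = 1232 lb·ft
belt 330/110 = 3 → τ = 1232·3 = 3696 lb·ft
gear mesh 35/20 = 1.75 → τ = 3696·1.75 = 6468 lb·ft

6468 lb·ft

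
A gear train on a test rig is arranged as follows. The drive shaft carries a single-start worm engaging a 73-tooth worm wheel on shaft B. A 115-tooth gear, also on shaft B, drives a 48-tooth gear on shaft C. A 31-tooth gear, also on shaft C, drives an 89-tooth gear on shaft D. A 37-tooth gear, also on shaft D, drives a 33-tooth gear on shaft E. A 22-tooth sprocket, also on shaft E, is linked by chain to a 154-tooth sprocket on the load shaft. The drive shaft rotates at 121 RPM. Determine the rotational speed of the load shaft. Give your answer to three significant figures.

0.222 RPM

Worm: ratio = 73/1 = 73, so shaft B turns at 121 / 73 = 1.6575 RPM.
Gear mesh: ratio = 48/115 = 0.41739, so shaft C turns at 1.6575 / 0.41739 = 3.9712 RPM.
Gear mesh: ratio = 89/31 = 2.871, so shaft D turns at 3.9712 / 2.871 = 1.3832 RPM.
Gear mesh: ratio = 33/37 = 0.89189, so shaft E turns at 1.3832 / 0.89189 = 1.5509 RPM.
Chain: ratio = 154/22 = 7, so the load shaft turns at 1.5509 / 7 = 0.22155 RPM.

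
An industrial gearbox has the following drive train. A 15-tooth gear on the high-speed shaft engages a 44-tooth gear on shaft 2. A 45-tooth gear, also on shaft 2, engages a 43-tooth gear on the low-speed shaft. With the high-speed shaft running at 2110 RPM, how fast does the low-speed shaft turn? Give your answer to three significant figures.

753 RPM

the high-speed shaft → shaft 2 (gear mesh, 44/15): 2110 ÷ 2.9333 = 719.32 RPM
shaft 2 → the low-speed shaft (gear mesh, 43/45): 719.32 ÷ 0.95556 = 752.77 RPM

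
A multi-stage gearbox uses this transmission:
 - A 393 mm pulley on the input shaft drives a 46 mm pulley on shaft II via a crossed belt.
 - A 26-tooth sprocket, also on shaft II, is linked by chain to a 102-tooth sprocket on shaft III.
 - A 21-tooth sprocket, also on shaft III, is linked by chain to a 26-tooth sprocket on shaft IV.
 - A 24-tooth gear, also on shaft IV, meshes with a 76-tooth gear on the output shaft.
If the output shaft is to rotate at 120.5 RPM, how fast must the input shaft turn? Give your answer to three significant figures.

Overall ratio R = 0.11705 × 3.9231 × 1.2381 × 3.1667 = 1.8003.
Required input speed = output speed × R = 120.5 × 1.8003 = 216.94 RPM.

217 RPM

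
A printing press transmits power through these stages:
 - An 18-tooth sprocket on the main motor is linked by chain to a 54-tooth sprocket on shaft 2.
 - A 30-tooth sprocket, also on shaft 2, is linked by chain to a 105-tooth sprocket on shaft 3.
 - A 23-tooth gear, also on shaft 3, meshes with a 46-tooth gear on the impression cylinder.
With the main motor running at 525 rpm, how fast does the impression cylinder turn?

25 rpm

the main motor → shaft 2 (chain, 54/18): 525 ÷ 3 = 175 rpm
shaft 2 → shaft 3 (chain, 105/30): 175 ÷ 3.5 = 50 rpm
shaft 3 → the impression cylinder (gear mesh, 46/23): 50 ÷ 2 = 25 rpm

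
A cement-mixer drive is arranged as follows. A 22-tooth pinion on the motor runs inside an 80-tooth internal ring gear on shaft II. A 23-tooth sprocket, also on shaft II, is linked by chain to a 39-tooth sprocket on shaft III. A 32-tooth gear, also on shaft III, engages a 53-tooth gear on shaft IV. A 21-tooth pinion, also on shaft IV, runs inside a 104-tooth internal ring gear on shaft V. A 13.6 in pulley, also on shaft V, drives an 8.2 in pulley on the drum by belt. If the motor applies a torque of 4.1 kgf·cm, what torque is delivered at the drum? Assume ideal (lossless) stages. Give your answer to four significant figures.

125.0 kgf·cm

After the internal gear (80/22): 4.1 × 3.6364 = 14.909 kgf·cm
After the chain (39/23): 14.909 × 1.6957 = 25.281 kgf·cm
After the gear mesh (53/32): 25.281 × 1.6562 = 41.871 kgf·cm
After the internal gear (104/21): 41.871 × 4.9524 = 207.36 kgf·cm
After the belt (8.2/13.6): 207.36 × 0.60294 = 125.03 kgf·cm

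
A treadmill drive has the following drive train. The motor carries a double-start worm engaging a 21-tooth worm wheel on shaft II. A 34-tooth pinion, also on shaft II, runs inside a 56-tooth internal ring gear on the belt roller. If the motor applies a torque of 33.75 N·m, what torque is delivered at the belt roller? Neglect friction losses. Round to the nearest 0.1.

After the worm (21/2): 33.75 × 10.5 = 354.38 N·m
After the internal gear (56/34): 354.38 × 1.6471 = 583.68 N·m

583.7 N·m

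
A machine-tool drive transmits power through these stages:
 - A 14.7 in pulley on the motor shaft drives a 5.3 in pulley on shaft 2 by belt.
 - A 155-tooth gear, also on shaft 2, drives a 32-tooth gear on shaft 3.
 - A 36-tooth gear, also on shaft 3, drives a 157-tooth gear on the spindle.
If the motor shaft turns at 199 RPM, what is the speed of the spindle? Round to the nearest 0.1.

613.0 RPM

the motor shaft → shaft 2 (belt, 5.3/14.7): 199 ÷ 0.36054 = 551.94 RPM
shaft 2 → shaft 3 (gear mesh, 32/155): 551.94 ÷ 0.20645 = 2673.5 RPM
shaft 3 → the spindle (gear mesh, 157/36): 2673.5 ÷ 4.3611 = 613.03 RPM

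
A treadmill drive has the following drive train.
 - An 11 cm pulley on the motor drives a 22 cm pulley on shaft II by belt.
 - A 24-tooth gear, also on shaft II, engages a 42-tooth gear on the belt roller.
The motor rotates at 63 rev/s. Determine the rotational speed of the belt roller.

the motor → shaft II (belt, 22/11): 63 ÷ 2 = 31.5 rev/s
shaft II → the belt roller (gear mesh, 42/24): 31.5 ÷ 1.75 = 18 rev/s

18 rev/s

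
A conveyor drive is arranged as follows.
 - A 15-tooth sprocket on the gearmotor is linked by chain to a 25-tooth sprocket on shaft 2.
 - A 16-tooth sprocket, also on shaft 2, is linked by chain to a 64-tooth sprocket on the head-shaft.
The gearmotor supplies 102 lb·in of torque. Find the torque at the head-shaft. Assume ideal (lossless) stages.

680 lb·in

Chain: ratio = 25/15 = 1.6667; torque at shaft 2 = 102 × 1.6667 = 170 lb·in.
Chain: ratio = 64/16 = 4; torque at the head-shaft = 170 × 4 = 680 lb·in.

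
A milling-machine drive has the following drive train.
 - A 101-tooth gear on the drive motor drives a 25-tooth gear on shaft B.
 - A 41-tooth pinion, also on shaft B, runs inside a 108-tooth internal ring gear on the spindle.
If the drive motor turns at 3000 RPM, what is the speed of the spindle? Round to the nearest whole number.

Gear mesh: ratio = 25/101 = 0.24752, so shaft B turns at 3000 / 0.24752 = 12120 RPM.
Internal gear: ratio = 108/41 = 2.6341, so the spindle turns at 12120 / 2.6341 = 4601.1 RPM.

4601 RPM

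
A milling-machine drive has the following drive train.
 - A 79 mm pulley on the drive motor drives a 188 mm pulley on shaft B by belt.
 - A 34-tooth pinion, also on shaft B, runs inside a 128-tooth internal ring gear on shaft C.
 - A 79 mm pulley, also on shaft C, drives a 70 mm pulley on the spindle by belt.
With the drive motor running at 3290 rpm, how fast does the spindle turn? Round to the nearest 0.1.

414.4 rpm

the drive motor → shaft B (belt, 188/79): 3290 ÷ 2.3797 = 1382.5 rpm
shaft B → shaft C (internal gear, 128/34): 1382.5 ÷ 3.7647 = 367.23 rpm
shaft C → the spindle (belt, 70/79): 367.23 ÷ 0.88608 = 414.44 rpm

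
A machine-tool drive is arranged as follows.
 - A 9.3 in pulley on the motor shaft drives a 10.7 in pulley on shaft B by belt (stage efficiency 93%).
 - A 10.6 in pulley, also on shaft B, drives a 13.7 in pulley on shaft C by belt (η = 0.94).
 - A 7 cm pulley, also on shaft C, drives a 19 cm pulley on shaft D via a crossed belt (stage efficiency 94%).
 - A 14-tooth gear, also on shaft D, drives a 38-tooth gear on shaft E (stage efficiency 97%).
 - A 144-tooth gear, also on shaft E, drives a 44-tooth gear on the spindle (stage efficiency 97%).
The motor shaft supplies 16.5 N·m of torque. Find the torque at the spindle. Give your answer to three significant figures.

42.7 N·m

After the belt (10.7/9.3): 16.5 × 1.1505 × 0.93 = 17.655 N·m
After the belt (13.7/10.6): 17.655 × 1.2925 × 0.94 = 21.449 N·m
After the belt (19/7): 21.449 × 2.7143 × 0.94 = 54.726 N·m
After the gear mesh (38/14): 54.726 × 2.7143 × 0.97 = 144.09 N·m
After the gear mesh (44/144): 144.09 × 0.30556 × 0.97 = 42.705 N·m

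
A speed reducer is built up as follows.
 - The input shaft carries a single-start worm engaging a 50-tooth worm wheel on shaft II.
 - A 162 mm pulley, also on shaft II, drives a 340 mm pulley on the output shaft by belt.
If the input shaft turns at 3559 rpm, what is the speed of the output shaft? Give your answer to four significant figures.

the input shaft → shaft II (worm, 50/1): 3559 ÷ 50 = 71.18 rpm
shaft II → the output shaft (belt, 340/162): 71.18 ÷ 2.0988 = 33.915 rpm

33.92 rpm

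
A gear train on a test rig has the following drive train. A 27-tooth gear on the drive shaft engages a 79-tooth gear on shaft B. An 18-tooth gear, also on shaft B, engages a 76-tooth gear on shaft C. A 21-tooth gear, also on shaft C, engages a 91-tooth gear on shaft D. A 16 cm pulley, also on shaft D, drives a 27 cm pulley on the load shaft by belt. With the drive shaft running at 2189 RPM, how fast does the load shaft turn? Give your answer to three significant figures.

the drive shaft → shaft B (gear mesh, 79/27): 2189 ÷ 2.9259 = 748.14 RPM
shaft B → shaft C (gear mesh, 76/18): 748.14 ÷ 4.2222 = 177.19 RPM
shaft C → shaft D (gear mesh, 91/21): 177.19 ÷ 4.3333 = 40.89 RPM
shaft D → the load shaft (belt, 27/16): 40.89 ÷ 1.6875 = 24.231 RPM

24.2 RPM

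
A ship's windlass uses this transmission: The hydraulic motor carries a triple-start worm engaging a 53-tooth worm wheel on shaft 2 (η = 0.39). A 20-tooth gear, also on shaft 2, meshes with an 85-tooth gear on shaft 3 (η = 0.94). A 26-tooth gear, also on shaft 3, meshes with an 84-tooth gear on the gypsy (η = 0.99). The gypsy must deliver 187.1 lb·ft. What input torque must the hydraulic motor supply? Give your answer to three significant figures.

2.13 lb·ft

Overall ratio R = 17.667 × 4.25 × 3.2308 = 242.58; overall efficiency η = 0.39 × 0.94 × 0.99 = 0.3629.
Input torque = output torque / (R × η) = 187.1 / (242.58 × 0.3629) = 2.1252 lb·ft.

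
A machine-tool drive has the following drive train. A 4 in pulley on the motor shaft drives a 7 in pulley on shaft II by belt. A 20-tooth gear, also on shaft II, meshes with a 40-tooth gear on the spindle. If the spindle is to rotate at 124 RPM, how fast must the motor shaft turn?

434 RPM

Overall ratio R = 1.75 × 2 = 3.5.
Required input speed = output speed × R = 124 × 3.5 = 434 RPM.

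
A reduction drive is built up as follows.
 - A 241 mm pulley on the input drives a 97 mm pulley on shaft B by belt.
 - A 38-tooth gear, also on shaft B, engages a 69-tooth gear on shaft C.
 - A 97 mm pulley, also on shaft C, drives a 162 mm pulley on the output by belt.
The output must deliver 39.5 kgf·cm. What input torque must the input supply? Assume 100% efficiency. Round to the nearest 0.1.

Overall ratio R = 0.40249 × 1.8158 × 1.6701 = 1.2206.
Input torque = output torque / R = 39.5 / 1.2206 = 32.362 kgf·cm.

32.4 kgf·cm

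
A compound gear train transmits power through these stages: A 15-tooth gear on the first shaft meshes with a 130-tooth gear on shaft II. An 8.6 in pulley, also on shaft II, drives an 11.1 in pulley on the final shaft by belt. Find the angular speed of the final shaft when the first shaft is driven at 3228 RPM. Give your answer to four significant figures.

gear mesh 130/15 = 8.6667 → 3228/8.6667 = 372.46 RPM
belt 11.1/8.6 = 1.2907 → 372.46/1.2907 = 288.57 RPM

288.6 RPM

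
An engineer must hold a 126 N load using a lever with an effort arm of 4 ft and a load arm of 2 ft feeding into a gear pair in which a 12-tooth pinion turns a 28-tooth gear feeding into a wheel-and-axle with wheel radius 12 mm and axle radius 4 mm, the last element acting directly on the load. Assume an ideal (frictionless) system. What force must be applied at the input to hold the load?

Lever MA = effort arm / load arm = 4/2 = 2.
Gear pair MA = 28/12 = 2.3333.
Wheel-and-axle MA = R/r = 12/4 = 3.
Combined ideal MA = 2 × 2.3333 × 3 = 14.
Effort = load / MA = 126 / 14 = 9 N.

9 N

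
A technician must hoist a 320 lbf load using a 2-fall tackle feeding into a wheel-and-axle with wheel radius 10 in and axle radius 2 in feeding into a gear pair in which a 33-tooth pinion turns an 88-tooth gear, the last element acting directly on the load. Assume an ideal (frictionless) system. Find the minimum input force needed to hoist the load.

Block-and-tackle MA = number of supporting rope parts = 2.
Wheel-and-axle MA = R/r = 10/2 = 5.
Gear pair MA = 88/33 = 2.6667.
Combined ideal MA = 2 × 5 × 2.6667 = 26.667.
Effort = load / MA = 320 / 26.667 = 12 lbf.

12 lbf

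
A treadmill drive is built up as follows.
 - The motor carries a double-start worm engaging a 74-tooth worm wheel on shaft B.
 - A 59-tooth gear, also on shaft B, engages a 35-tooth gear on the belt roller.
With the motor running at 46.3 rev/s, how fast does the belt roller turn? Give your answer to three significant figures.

2.11 rev/s

Worm: ratio = 74/2 = 37, so shaft B turns at 46.3 / 37 = 1.2514 rev/s.
Gear mesh: ratio = 35/59 = 0.59322, so the belt roller turns at 1.2514 / 0.59322 = 2.1094 rev/s.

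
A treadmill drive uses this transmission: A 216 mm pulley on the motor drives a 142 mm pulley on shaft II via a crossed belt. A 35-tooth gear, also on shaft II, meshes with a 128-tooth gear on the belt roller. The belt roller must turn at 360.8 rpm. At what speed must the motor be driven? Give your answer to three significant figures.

Overall ratio R = 0.65741 × 3.6571 = 2.4042.
Required input speed = output speed × R = 360.8 × 2.4042 = 867.45 rpm.

867 rpm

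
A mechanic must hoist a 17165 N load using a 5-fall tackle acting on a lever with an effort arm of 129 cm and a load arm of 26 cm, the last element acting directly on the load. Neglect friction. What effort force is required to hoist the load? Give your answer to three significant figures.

692 N

Block-and-tackle MA = number of supporting rope parts = 5.
Lever MA = effort arm / load arm = 129/26 = 4.9615.
Combined ideal MA = 5 × 4.9615 = 24.808.
Effort = load / MA = 17165 / 24.808 = 691.92 N.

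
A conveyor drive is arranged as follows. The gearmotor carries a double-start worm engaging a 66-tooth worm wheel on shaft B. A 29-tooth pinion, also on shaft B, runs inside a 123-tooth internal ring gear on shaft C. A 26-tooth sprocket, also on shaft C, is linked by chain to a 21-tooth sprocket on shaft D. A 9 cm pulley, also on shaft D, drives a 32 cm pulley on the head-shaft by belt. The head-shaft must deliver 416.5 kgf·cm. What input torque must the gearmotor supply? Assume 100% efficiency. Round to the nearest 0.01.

Overall ratio R = 33 × 4.2414 × 0.80769 × 3.5556 = 401.95.
Input torque = output torque / R = 416.5 / 401.95 = 1.0362 kgf·cm.

1.04 kgf·cm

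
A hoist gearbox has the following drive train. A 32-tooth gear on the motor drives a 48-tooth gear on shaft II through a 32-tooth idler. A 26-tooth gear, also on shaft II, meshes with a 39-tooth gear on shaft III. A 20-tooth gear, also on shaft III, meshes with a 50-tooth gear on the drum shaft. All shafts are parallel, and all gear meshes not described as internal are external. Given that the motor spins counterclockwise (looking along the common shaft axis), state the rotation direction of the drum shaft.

counterclockwise

the motor → shaft II: driver → idler → driven is 2 external meshes, 2 reversals → CCW.
shaft II → shaft III: external mesh, 1 reversal → CW.
shaft III → the drum shaft: external mesh, 1 reversal → CCW.
4 reversals in total — an even number — so the drum shaft turns the same way as the motor.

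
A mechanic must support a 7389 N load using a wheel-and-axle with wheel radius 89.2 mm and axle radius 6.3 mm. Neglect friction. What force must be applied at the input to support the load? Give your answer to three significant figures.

Wheel-and-axle MA = R/r = 89.2/6.3 = 14.159.
Effort = load / MA = 7389 / 14.159 = 521.87 N.

522 N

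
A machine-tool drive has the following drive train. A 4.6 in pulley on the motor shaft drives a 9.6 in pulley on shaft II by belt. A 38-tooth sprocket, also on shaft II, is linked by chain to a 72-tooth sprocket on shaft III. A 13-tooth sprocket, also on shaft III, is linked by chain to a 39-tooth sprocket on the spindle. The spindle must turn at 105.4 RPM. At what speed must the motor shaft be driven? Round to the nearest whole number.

Overall ratio R = 2.087 × 1.8947 × 3 = 11.863.
Required input speed = output speed × R = 105.4 × 11.863 = 1250.3 RPM.

1250 RPM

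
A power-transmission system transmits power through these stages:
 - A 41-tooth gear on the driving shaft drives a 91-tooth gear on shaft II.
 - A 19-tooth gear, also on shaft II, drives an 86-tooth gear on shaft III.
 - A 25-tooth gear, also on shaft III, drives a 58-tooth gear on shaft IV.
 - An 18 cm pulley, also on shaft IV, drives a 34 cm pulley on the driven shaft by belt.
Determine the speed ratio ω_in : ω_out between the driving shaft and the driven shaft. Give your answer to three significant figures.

44.0

Each stage contributes driven/driver: gear mesh 91/41 = 2.2195, gear mesh 86/19 = 4.5263, gear mesh 58/25 = 2.32, belt 34/18 = 1.8889.
Overall: 2.2195 × 4.5263 × 2.32 × 1.8889 = 44.025.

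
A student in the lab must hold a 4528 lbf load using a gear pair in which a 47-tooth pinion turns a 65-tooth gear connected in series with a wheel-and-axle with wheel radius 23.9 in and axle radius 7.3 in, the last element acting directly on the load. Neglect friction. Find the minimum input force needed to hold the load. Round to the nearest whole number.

1000 lbf

Gear pair MA = 65/47 = 1.383.
Wheel-and-axle MA = R/r = 23.9/7.3 = 3.274.
Combined ideal MA = 1.383 × 3.274 = 4.5278.
Effort = load / MA = 4528 / 4.5278 = 1000 lbf.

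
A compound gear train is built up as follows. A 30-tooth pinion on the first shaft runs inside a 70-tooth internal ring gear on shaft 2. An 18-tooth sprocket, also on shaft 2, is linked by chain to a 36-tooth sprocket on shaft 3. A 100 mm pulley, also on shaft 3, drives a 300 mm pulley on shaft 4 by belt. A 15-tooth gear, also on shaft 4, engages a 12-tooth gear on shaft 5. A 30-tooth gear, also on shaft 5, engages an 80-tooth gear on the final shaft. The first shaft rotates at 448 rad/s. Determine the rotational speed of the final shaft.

15 rad/s

Internal gear: ratio = 70/30 = 2.3333, so shaft 2 turns at 448 / 2.3333 = 192 rad/s.
Chain: ratio = 36/18 = 2, so shaft 3 turns at 192 / 2 = 96 rad/s.
Belt: ratio = 300/100 = 3, so shaft 4 turns at 96 / 3 = 32 rad/s.
Gear mesh: ratio = 12/15 = 0.8, so shaft 5 turns at 32 / 0.8 = 40 rad/s.
Gear mesh: ratio = 80/30 = 2.6667, so the final shaft turns at 40 / 2.6667 = 15 rad/s.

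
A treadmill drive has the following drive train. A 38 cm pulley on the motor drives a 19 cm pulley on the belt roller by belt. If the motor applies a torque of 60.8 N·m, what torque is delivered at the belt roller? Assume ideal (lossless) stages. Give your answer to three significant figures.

Belt: ratio = 19/38 = 0.5; torque at the belt roller = 60.8 × 0.5 = 30.4 N·m.

30.4 N·m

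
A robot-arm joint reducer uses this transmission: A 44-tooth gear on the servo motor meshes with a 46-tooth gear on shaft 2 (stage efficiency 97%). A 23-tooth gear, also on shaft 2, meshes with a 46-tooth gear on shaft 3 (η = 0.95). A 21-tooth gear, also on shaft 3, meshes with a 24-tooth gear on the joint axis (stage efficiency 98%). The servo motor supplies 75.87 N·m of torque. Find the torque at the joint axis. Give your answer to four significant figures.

After the gear mesh (46/44): 75.87 × 1.0455 × 0.97 = 76.939 N·m
After the gear mesh (46/23): 76.939 × 2 × 0.95 = 146.18 N·m
After the gear mesh (24/21): 146.18 × 1.1429 × 0.98 = 163.73 N·m

163.7 N·m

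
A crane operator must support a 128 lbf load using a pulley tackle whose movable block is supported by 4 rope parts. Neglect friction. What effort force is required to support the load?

32 lbf

Block-and-tackle MA = number of supporting rope parts = 4.
Effort = load / MA = 128 / 4 = 32 lbf.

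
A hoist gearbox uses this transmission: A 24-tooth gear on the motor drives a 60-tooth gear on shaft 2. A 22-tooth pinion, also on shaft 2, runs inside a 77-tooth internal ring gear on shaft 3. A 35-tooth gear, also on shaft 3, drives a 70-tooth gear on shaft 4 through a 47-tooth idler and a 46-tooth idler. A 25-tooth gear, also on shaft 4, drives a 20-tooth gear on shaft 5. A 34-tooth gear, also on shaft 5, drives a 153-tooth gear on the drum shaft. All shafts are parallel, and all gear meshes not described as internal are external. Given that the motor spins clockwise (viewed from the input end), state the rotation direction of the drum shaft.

clockwise

the motor → shaft 2: external mesh, 1 reversal → CCW.
shaft 2 → shaft 3: internal mesh, same direction → CCW.
shaft 3 → shaft 4: driver → idler → idler → driven is 3 external meshes, 3 reversals → CW.
shaft 4 → shaft 5: external mesh, 1 reversal → CCW.
shaft 5 → the drum shaft: external mesh, 1 reversal → CW.
6 reversals in total — an even number — so the drum shaft turns the same way as the motor.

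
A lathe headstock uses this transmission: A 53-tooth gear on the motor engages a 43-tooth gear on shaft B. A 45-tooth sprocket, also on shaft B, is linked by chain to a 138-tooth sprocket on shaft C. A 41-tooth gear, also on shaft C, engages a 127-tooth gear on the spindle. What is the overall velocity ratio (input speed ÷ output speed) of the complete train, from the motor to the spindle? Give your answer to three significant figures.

Each stage contributes driven/driver: gear mesh 43/53 = 0.81132, chain 138/45 = 3.0667, gear mesh 127/41 = 3.0976.
Overall: 0.81132 × 3.0667 × 3.0976 = 7.7069.

7.71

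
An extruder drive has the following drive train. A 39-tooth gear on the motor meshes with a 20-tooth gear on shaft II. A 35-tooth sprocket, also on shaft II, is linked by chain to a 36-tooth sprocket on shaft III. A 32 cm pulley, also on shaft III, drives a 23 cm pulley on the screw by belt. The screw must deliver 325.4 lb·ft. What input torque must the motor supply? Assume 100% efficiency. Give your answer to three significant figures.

Overall ratio R = 0.51282 × 1.0286 × 0.71875 = 0.37912.
Input torque = output torque / R = 325.4 / 0.37912 = 858.3 lb·ft.

858 lb·ft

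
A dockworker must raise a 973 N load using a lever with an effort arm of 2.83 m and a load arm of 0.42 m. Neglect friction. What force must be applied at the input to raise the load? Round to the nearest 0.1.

144.4 N

Lever MA = effort arm / load arm = 2.83/0.42 = 6.7381.
Effort = load / MA = 973 / 6.7381 = 144.4 N.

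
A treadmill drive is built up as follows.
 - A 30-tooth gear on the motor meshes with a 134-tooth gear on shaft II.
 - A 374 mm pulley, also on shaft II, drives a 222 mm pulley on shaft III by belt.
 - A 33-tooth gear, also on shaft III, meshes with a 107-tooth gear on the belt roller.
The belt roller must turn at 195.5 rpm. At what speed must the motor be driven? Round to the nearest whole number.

1681 rpm

Overall ratio R = 4.4667 × 0.59358 × 3.2424 = 8.5968.
Required input speed = output speed × R = 195.5 × 8.5968 = 1680.7 rpm.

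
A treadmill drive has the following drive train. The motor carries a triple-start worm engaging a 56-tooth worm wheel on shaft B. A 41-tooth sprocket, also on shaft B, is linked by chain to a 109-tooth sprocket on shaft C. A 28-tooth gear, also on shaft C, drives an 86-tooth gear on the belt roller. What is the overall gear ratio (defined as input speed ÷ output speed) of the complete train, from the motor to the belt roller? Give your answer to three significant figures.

Each stage contributes driven/driver: worm 56/3 = 18.667, chain 109/41 = 2.6585, gear mesh 86/28 = 3.0714.
Overall: 18.667 × 2.6585 × 3.0714 = 152.42.

152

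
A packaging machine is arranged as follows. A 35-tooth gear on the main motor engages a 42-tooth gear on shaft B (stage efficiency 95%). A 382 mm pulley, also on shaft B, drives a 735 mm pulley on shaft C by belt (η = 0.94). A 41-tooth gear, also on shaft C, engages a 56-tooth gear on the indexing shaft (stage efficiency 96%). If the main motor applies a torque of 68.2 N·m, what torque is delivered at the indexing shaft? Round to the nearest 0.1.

184.4 N·m

gear mesh 42/35 = 1.2 → τ = 68.2·1.2·0.95 = 77.748 N·m
belt 735/382 = 1.9241 → τ = 77.748·1.9241·0.94 = 140.62 N·m
gear mesh 56/41 = 1.3659 → τ = 140.62·1.3659·0.96 = 184.38 N·m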